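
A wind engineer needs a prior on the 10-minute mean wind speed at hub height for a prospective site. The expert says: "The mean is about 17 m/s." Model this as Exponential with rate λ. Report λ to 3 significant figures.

Exponential mean = 1/λ, so λ = 1/17.0 = 0.0588.

λ ≈ 0.0588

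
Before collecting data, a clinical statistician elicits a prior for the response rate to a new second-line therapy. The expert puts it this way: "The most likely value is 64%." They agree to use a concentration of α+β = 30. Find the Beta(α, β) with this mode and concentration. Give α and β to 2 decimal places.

For α,β > 1 the Beta mode is (α−1)/(α+β−2). With α+β = 30, the mode is (α−1)/28.
Set (α−1)/28 = 0.64 → α = 1 + 0.64·28 = 18.92.
β = 30 − α = 11.08.

α = 18.92, β = 11.08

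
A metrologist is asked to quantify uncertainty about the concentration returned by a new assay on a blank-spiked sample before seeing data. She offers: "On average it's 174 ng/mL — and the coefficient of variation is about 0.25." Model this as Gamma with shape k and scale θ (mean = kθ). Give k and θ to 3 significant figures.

k ≈ 16, θ ≈ 10.9

For Gamma(k, scale θ): mean = kθ, variance = kθ², so CV = 1/√k.
CV = 0.25, hence k = 1/CV² = 16.
Then θ = mean/k = 174/16 = 10.9.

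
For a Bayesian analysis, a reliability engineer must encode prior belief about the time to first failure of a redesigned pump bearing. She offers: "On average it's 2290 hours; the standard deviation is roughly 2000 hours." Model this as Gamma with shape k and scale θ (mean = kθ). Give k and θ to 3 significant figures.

For Gamma(k, scale θ): mean = kθ, variance = kθ², so CV = 1/√k.
CV = SD/mean = 2000/2290 = 0.8734, hence k = 1/CV² = 1.31.
Then θ = mean/k = 2290/1.31 = 1750.

k ≈ 1.31, θ ≈ 1750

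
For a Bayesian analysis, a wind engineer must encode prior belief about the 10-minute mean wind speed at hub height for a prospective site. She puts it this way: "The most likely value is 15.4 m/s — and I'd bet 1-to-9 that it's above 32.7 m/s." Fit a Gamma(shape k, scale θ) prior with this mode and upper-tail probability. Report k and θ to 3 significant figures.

Gamma(k,θ) with k>1 has mode (k−1)θ, so θ = 15.4/(k−1).
Need P(X < 32.7) = 0.9 with θ tied to k this way. Start at k = 2, θ = 15.4: P(X<32.7) ≈ 0.626.
Too low — raise k to concentrate. Iterating converges to k ≈ 4.39.
Then θ = 15.4/(4.39−1) ≈ 4.54.

k ≈ 4.39, θ ≈ 4.54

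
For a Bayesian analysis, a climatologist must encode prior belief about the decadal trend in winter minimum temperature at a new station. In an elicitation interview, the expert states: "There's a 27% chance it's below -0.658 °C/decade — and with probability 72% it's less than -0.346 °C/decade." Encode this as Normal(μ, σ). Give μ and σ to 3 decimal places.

For Normal(μ,σ), the p-quantile is μ + z_p·σ. Here z_{0.27} = -0.6128, z_{0.72} = 0.5828.
So -0.658 = μ − 0.6128σ and -0.346 = μ + 0.5828σ.
Subtracting: σ = (-0.346 − -0.658)/(0.5828 − (-0.6128)) = 0.261.
Then μ = -0.658 − (-0.6128)·0.261 = -0.498.

μ = -0.498, σ = 0.261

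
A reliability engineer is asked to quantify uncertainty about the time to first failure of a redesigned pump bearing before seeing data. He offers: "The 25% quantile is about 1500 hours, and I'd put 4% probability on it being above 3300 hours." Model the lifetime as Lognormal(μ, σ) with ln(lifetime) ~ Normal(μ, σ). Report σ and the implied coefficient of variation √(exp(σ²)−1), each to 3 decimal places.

If T ~ Lognormal(μ,σ) then ln T ~ Normal(μ,σ), so the p-quantile of ln T is μ + z_p·σ.
ln(1500) = 7.313 and ln(3300) = 8.102; z_{0.25} = -0.6745, z_{0.96} = 1.751.
σ = (8.102 − 7.313)/(1.751 − (-0.6745)) = 0.325.
μ = 7.313 − (-0.6745)·0.325 = 7.533.
CV = √(exp(σ²)−1) = √(exp(0.1057)−1) = 0.334.

σ ≈ 0.325, CV ≈ 0.334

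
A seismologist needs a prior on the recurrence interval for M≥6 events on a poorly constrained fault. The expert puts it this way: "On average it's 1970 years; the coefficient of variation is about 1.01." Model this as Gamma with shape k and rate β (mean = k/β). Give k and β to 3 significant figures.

k ≈ 0.98, β ≈ 0.000498

For Gamma(k, rate β): mean = k/β, variance = k/β², so CV = 1/√k.
CV = 1.01, hence k = 1/CV² = 0.98.
Then β = k/mean = 0.98/1970 = 0.000498.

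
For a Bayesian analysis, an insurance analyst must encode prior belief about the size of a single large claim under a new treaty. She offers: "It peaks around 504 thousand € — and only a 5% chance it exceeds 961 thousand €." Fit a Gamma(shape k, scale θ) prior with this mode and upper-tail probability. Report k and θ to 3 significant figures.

Gamma(k,θ) with k>1 has mode (k−1)θ, so θ = 504/(k−1).
Need P(X < 961) = 0.95 with θ tied to k this way. Start at k = 2, θ = 504: P(X<961) ≈ 0.568.
Too low — raise k to concentrate. Iterating converges to k ≈ 7.67.
Then θ = 504/(7.67−1) ≈ 75.5.

k ≈ 7.67, θ ≈ 75.5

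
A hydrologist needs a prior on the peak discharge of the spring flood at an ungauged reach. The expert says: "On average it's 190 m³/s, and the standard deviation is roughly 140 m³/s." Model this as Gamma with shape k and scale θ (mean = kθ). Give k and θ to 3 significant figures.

k ≈ 1.84, θ ≈ 103

For Gamma(k, scale θ): mean = kθ, variance = kθ², so CV = 1/√k.
CV = SD/mean = 140/190 = 0.7368, hence k = 1/CV² = 1.84.
Then θ = mean/k = 190/1.84 = 103.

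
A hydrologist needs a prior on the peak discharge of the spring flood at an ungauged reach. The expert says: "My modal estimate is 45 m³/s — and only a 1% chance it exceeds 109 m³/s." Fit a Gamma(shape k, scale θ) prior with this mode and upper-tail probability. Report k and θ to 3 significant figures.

k ≈ 7.04, θ ≈ 7.45

Gamma(k,θ) with k>1 has mode (k−1)θ, so θ = 45/(k−1).
Need P(X < 109) = 0.99 with θ tied to k this way. Start at k = 2, θ = 45: P(X<109) ≈ 0.696.
Too low — raise k to concentrate. Iterating converges to k ≈ 7.04.
Then θ = 45/(7.04−1) ≈ 7.45.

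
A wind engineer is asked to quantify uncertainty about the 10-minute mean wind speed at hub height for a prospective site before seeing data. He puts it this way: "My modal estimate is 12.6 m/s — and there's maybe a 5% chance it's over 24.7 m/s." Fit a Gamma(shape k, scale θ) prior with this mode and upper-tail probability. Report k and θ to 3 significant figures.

k ≈ 7.12, θ ≈ 2.06

Gamma(k,θ) with k>1 has mode (k−1)θ, so θ = 12.6/(k−1).
Need P(X < 24.7) = 0.95 with θ tied to k this way. Start at k = 2, θ = 12.6: P(X<24.7) ≈ 0.583.
Too low — raise k to concentrate. Iterating converges to k ≈ 7.12.
Then θ = 12.6/(7.12−1) ≈ 2.06.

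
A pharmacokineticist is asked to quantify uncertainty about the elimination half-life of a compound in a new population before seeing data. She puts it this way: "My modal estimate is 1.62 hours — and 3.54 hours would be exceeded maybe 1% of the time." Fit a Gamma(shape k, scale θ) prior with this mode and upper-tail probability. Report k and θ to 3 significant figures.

Gamma(k,θ) with k>1 has mode (k−1)θ, so θ = 1.62/(k−1).
Need P(X < 3.54) = 0.99 with θ tied to k this way. Start at k = 2, θ = 1.62: P(X<3.54) ≈ 0.642.
Too low — raise k to concentrate. Iterating converges to k ≈ 8.9.
Then θ = 1.62/(8.9−1) ≈ 0.205.

k ≈ 8.9, θ ≈ 0.205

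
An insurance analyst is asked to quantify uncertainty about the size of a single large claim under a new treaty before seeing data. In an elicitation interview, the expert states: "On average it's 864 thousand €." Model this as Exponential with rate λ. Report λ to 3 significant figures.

Exponential mean = 1/λ, so λ = 1/864.0 = 0.00116.

λ ≈ 0.00116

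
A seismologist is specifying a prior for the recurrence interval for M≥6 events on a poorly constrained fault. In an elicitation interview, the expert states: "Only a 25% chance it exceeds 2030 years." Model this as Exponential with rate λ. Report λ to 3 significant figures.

P(T > 2030.0) = e^(−λ·2030.0) = 0.25, so λ = −ln(0.25)/2030.0 = 0.000683.

λ ≈ 0.000683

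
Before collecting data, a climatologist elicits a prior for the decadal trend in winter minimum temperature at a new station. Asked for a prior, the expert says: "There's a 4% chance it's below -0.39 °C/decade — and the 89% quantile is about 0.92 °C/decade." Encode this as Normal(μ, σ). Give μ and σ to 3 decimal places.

The p-quantile of Normal(μ,σ) is μ + z_p·σ, with z_{0.04} = -1.751 and z_{0.89} = 1.227.
Eliminate σ: μ = (z₂·x₁ − z₁·x₂)/(z₂ − z₁) = (1.227·-0.39 − (-1.751)·0.92)/2.977 = 0.380.
Then σ = (x₂ − x₁)/(z₂ − z₁) = (0.92 − -0.39)/2.977 = 0.440.

μ = 0.380, σ = 0.440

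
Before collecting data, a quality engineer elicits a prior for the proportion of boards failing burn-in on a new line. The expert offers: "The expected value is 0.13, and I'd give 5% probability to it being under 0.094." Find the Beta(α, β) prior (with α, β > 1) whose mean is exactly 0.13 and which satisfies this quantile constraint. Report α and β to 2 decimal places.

With mean 0.13 fixed, write α = 0.13s, β = 0.87s where s = α+β.
Need P(θ < 0.094) = 0.05 under Beta(0.13s, 0.87s). Normal approximation: (q−m)/√(m(1−m)/s) ≈ z_{0.05} = -1.64, so s ≈ 0.13·0.87·(-1.64)²/(0.094−0.13)² = 236.1.
At s = 236.1: P(θ<0.094) ≈ 0.040. Adjusting to match 0.05 gives s ≈ 209.81.
So α = 0.13·209.81 ≈ 27.27, β = 0.87·209.81 ≈ 182.53.

α ≈ 27.27, β ≈ 182.53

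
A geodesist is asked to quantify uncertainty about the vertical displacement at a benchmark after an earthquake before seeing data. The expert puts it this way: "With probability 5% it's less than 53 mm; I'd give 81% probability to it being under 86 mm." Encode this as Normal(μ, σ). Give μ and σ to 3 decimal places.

The p-quantile of Normal(μ,σ) is μ + z_p·σ, with z_{0.05} = -1.645 and z_{0.81} = 0.8779.
Eliminate σ: μ = (z₂·x₁ − z₁·x₂)/(z₂ − z₁) = (0.8779·53 − (-1.645)·86)/2.523 = 74.516.
Then σ = (x₂ − x₁)/(z₂ − z₁) = (86 − 53)/2.523 = 13.081.

μ = 74.516, σ = 13.081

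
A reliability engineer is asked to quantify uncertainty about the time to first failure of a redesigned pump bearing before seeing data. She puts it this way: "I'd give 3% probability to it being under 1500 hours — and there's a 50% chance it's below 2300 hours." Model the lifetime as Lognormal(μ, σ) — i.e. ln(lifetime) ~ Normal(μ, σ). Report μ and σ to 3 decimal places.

μ ≈ 7.741, σ ≈ 0.227

If T ~ Lognormal(μ,σ) then ln T ~ Normal(μ,σ), so the p-quantile of ln T is μ + z_p·σ.
ln(1500) = 7.313 and ln(2300) = 7.741; z_{0.03} = -1.881, z_{0.5} = 0.
σ = (7.741 − 7.313)/(0 − (-1.881)) = 0.227.
μ = 7.313 − (-1.881)·0.227 = 7.741.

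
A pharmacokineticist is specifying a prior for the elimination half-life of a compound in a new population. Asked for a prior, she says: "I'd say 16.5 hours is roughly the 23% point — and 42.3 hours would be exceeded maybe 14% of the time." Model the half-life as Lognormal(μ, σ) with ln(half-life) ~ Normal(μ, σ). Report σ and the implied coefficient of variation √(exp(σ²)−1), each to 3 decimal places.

If T ~ Lognormal(μ,σ) then ln T ~ Normal(μ,σ), so the p-quantile of ln T is μ + z_p·σ.
ln(16.5) = 2.803 and ln(42.3) = 3.745; z_{0.23} = -0.7388, z_{0.86} = 1.08.
σ = (3.745 − 2.803)/(1.08 − (-0.7388)) = 0.518.
μ = 2.803 − (-0.7388)·0.518 = 3.186.
CV = √(exp(σ²)−1) = √(exp(0.2678)−1) = 0.554.

σ ≈ 0.518, CV ≈ 0.554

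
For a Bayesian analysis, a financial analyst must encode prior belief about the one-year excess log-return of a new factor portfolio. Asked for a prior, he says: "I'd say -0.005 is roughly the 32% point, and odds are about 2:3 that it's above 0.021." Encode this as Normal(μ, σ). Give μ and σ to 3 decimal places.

μ = 0.012, σ = 0.036

The p-quantile of Normal(μ,σ) is μ + z_p·σ, with z_{0.32} = -0.4677 and z_{0.6} = 0.2533.
Eliminate σ: μ = (z₂·x₁ − z₁·x₂)/(z₂ − z₁) = (0.2533·-0.005 − (-0.4677)·0.021)/0.721 = 0.012.
Then σ = (x₂ − x₁)/(z₂ − z₁) = (0.021 − -0.005)/0.721 = 0.036.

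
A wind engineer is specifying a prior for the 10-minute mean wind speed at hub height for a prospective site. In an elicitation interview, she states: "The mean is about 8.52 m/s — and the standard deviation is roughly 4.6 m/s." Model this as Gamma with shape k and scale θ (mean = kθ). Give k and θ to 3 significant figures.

k ≈ 3.43, θ ≈ 2.48

For Gamma(k, scale θ): mean = kθ, variance = kθ², so CV = 1/√k.
CV = SD/mean = 4.6/8.52 = 0.5399, hence k = 1/CV² = 3.43.
Then θ = mean/k = 8.52/3.43 = 2.48.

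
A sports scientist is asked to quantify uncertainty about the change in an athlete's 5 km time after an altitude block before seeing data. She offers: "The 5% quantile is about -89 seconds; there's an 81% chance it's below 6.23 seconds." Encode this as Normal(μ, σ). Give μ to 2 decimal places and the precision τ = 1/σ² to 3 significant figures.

For Normal(μ,σ), the p-quantile is μ + z_p·σ. Here z_{0.05} = -1.645, z_{0.81} = 0.8779.
So -89 = μ − 1.645σ and 6.23 = μ + 0.8779σ.
Subtracting: σ = (6.23 − -89)/(0.8779 − (-1.645)) = 37.75.
Then μ = -89 − (-1.645)·37.75 = -26.91.
Precision τ = 1/σ² = 1/37.75² = 0.000702.

μ = -26.91, τ = 0.000702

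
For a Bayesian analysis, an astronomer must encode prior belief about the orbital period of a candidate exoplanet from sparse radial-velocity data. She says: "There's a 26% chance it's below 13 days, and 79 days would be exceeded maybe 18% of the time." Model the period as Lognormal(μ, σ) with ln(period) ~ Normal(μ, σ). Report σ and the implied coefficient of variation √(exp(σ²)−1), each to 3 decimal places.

If T ~ Lognormal(μ,σ) then ln T ~ Normal(μ,σ), so the p-quantile of ln T is μ + z_p·σ.
ln(13) = 2.565 and ln(79) = 4.369; z_{0.26} = -0.6433, z_{0.82} = 0.9154.
σ = (4.369 − 2.565)/(0.9154 − (-0.6433)) = 1.158.
μ = 2.565 − (-0.6433)·1.158 = 3.310.
CV = √(exp(σ²)−1) = √(exp(1.3402)−1) = 1.679.

σ ≈ 1.158, CV ≈ 1.679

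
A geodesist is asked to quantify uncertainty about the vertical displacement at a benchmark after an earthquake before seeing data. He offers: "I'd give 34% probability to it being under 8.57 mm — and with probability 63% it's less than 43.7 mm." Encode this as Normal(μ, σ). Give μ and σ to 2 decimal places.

For Normal(μ,σ), the p-quantile is μ + z_p·σ. Here z_{0.34} = -0.4125, z_{0.63} = 0.3319.
So 8.57 = μ − 0.4125σ and 43.7 = μ + 0.3319σ.
Subtracting: σ = (43.7 − 8.57)/(0.3319 − (-0.4125)) = 47.20.
Then μ = 8.57 − (-0.4125)·47.20 = 28.04.

μ = 28.04, σ = 47.20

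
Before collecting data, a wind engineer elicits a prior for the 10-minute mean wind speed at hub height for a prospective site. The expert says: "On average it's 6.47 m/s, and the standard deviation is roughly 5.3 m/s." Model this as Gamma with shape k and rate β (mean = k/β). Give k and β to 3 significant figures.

k ≈ 1.49, β ≈ 0.23

For Gamma(k, rate β): mean = k/β, variance = k/β², so CV = 1/√k.
CV = SD/mean = 5.3/6.47 = 0.8192, hence k = 1/CV² = 1.49.
Then β = k/mean = 1.49/6.47 = 0.23.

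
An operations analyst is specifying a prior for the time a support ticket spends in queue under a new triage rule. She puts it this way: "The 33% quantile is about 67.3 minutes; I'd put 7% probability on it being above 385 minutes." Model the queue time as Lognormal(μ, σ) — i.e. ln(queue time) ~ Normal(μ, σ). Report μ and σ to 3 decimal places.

If T ~ Lognormal(μ,σ) then ln T ~ Normal(μ,σ), so the p-quantile of ln T is μ + z_p·σ.
ln(67.3) = 4.209 and ln(385) = 5.953; z_{0.33} = -0.4399, z_{0.93} = 1.476.
σ = (5.953 − 4.209)/(1.476 − (-0.4399)) = 0.910.
μ = 4.209 − (-0.4399)·0.910 = 4.610.

μ ≈ 4.610, σ ≈ 0.910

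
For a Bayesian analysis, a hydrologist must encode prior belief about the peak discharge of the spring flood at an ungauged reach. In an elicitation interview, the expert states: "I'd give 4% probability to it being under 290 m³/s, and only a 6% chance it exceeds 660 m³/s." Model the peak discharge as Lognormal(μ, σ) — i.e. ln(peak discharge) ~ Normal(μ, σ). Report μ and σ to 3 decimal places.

If T ~ Lognormal(μ,σ) then ln T ~ Normal(μ,σ), so the p-quantile of ln T is μ + z_p·σ.
ln(290) = 5.67 and ln(660) = 6.492; z_{0.04} = -1.751, z_{0.94} = 1.555.
σ = (6.492 − 5.67)/(1.555 − (-1.751)) = 0.249.
μ = 5.67 − (-1.751)·0.249 = 6.105.

μ ≈ 6.105, σ ≈ 0.249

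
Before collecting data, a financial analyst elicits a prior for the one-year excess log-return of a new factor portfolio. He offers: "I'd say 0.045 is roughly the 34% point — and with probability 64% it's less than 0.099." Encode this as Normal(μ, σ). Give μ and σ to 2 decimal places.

The p-quantile of Normal(μ,σ) is μ + z_p·σ, with z_{0.34} = -0.4125 and z_{0.64} = 0.3585.
Eliminate σ: μ = (z₂·x₁ − z₁·x₂)/(z₂ − z₁) = (0.3585·0.045 − (-0.4125)·0.099)/0.7709 = 0.07.
Then σ = (x₂ − x₁)/(z₂ − z₁) = (0.099 − 0.045)/0.7709 = 0.07.

μ = 0.07, σ = 0.07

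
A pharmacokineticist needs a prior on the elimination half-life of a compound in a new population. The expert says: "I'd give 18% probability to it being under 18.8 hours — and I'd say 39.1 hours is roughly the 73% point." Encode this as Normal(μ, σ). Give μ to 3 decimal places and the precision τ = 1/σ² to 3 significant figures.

The p-quantile of Normal(μ,σ) is μ + z_p·σ, with z_{0.18} = -0.9154 and z_{0.73} = 0.6128.
Eliminate σ: μ = (z₂·x₁ − z₁·x₂)/(z₂ − z₁) = (0.6128·18.8 − (-0.9154)·39.1)/1.528 = 30.960.
Then σ = (x₂ − x₁)/(z₂ − z₁) = (39.1 − 18.8)/1.528 = 13.284.
Precision τ = 1/σ² = 1/13.28² = 0.00567.

μ = 30.960, τ = 0.00567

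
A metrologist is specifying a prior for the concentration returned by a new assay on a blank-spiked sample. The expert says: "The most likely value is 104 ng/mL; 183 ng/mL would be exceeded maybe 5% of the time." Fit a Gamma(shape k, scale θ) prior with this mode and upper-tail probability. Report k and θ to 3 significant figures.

Gamma(k,θ) with k>1 has mode (k−1)θ, so θ = 104/(k−1).
Need P(X < 183) = 0.95 with θ tied to k this way. Start at k = 2, θ = 104: P(X<183) ≈ 0.525.
Too low — raise k to concentrate. Iterating converges to k ≈ 9.73.
Then θ = 104/(9.73−1) ≈ 11.9.

k ≈ 9.73, θ ≈ 11.9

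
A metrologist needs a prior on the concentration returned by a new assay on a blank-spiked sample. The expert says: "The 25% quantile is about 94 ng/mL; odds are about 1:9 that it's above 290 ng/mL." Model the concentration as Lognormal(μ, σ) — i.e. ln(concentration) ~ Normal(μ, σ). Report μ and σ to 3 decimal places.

μ ≈ 4.932, σ ≈ 0.576

If T ~ Lognormal(μ,σ) then ln T ~ Normal(μ,σ), so the p-quantile of ln T is μ + z_p·σ.
ln(94) = 4.543 and ln(290) = 5.67; z_{0.25} = -0.6745, z_{0.9} = 1.282.
σ = (5.67 − 4.543)/(1.282 − (-0.6745)) = 0.576.
μ = 4.543 − (-0.6745)·0.576 = 4.932.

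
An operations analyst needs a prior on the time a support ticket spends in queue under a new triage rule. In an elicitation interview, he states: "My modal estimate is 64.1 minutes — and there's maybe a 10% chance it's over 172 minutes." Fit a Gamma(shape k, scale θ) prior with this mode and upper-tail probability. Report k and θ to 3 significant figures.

k ≈ 2.97, θ ≈ 32.6

Gamma(k,θ) with k>1 has mode (k−1)θ, so θ = 64.1/(k−1).
Need P(X < 172) = 0.9 with θ tied to k this way. Start at k = 2, θ = 64.1: P(X<172) ≈ 0.748.
Too low — raise k to concentrate. Iterating converges to k ≈ 2.97.
Then θ = 64.1/(2.97−1) ≈ 32.6.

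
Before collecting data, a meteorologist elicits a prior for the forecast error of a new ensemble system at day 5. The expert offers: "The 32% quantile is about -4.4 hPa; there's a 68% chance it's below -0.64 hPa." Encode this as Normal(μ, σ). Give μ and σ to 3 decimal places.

μ = -2.520, σ = 4.020

For Normal(μ,σ), the p-quantile is μ + z_p·σ. Here z_{0.32} = -0.4677, z_{0.68} = 0.4677.
So -4.4 = μ − 0.4677σ and -0.64 = μ + 0.4677σ.
Subtracting: σ = (-0.64 − -4.4)/(0.4677 − (-0.4677)) = 4.020.
Then μ = -4.4 − (-0.4677)·4.020 = -2.520.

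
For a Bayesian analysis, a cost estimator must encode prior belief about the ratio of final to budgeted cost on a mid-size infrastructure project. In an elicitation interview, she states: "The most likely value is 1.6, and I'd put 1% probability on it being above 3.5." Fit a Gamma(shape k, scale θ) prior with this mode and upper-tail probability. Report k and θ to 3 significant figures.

Gamma(k,θ) with k>1 has mode (k−1)θ, so θ = 1.6/(k−1).
Need P(X < 3.5) = 0.99 with θ tied to k this way. Start at k = 2, θ = 1.6: P(X<3.5) ≈ 0.642.
Too low — raise k to concentrate. Iterating converges to k ≈ 8.88.
Then θ = 1.6/(8.88−1) ≈ 0.203.

k ≈ 8.88, θ ≈ 0.203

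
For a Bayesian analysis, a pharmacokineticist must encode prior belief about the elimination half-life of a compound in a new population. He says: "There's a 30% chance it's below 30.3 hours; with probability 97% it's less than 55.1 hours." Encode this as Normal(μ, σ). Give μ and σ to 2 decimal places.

μ = 35.71, σ = 10.31

The p-quantile of Normal(μ,σ) is μ + z_p·σ, with z_{0.3} = -0.5244 and z_{0.97} = 1.881.
Eliminate σ: μ = (z₂·x₁ − z₁·x₂)/(z₂ − z₁) = (1.881·30.3 − (-0.5244)·55.1)/2.405 = 35.71.
Then σ = (x₂ − x₁)/(z₂ − z₁) = (55.1 − 30.3)/2.405 = 10.31.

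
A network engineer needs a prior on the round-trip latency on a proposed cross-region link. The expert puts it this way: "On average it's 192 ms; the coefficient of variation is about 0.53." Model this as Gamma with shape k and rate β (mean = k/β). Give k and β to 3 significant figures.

k ≈ 3.56, β ≈ 0.0185

For Gamma(k, rate β): mean = k/β, variance = k/β², so CV = 1/√k.
CV = 0.53, hence k = 1/CV² = 3.56.
Then β = k/mean = 3.56/192 = 0.0185.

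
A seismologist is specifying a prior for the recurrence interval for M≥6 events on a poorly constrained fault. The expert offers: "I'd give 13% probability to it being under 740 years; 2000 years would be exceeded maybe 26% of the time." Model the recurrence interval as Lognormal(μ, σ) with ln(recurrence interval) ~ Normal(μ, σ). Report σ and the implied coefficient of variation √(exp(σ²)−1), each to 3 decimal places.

If T ~ Lognormal(μ,σ) then ln T ~ Normal(μ,σ), so the p-quantile of ln T is μ + z_p·σ.
ln(740) = 6.607 and ln(2000) = 7.601; z_{0.13} = -1.126, z_{0.74} = 0.6433.
σ = (7.601 − 6.607)/(0.6433 − (-1.126)) = 0.562.
μ = 6.607 − (-1.126)·0.562 = 7.239.
CV = √(exp(σ²)−1) = √(exp(0.3156)−1) = 0.609.

σ ≈ 0.562, CV ≈ 0.609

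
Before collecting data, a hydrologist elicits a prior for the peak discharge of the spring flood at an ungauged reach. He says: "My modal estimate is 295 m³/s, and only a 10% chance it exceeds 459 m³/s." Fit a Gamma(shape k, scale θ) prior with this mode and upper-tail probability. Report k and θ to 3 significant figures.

Gamma(k,θ) with k>1 has mode (k−1)θ, so θ = 295/(k−1).
Need P(X < 459) = 0.9 with θ tied to k this way. Start at k = 2, θ = 295: P(X<459) ≈ 0.461.
Too low — raise k to concentrate. Iterating converges to k ≈ 10.6.
Then θ = 295/(10.6−1) ≈ 30.8.

k ≈ 10.6, θ ≈ 30.8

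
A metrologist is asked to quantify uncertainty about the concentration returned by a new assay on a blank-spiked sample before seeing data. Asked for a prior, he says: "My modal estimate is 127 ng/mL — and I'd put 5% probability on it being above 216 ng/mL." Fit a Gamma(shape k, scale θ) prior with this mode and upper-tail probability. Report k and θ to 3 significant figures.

k ≈ 10.9, θ ≈ 12.8

Gamma(k,θ) with k>1 has mode (k−1)θ, so θ = 127/(k−1).
Need P(X < 216) = 0.95 with θ tied to k this way. Start at k = 2, θ = 127: P(X<216) ≈ 0.507.
Too low — raise k to concentrate. Iterating converges to k ≈ 10.9.
Then θ = 127/(10.9−1) ≈ 12.8.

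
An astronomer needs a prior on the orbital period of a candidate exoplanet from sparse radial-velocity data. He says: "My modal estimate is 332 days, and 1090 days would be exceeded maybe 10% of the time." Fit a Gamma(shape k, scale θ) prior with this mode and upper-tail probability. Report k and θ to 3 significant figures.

Gamma(k,θ) with k>1 has mode (k−1)θ, so θ = 332/(k−1).
Need P(X < 1090) = 0.9 with θ tied to k this way. Start at k = 2, θ = 332: P(X<1090) ≈ 0.839.
Too low — raise k to concentrate. Iterating converges to k ≈ 2.33.
Then θ = 332/(2.33−1) ≈ 249.

k ≈ 2.33, θ ≈ 249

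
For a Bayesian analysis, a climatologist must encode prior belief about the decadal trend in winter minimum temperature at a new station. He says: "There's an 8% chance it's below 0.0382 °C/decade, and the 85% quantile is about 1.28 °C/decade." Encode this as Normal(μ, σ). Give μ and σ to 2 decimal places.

For Normal(μ,σ), the p-quantile is μ + z_p·σ. Here z_{0.08} = -1.405, z_{0.85} = 1.036.
So 0.0382 = μ − 1.405σ and 1.28 = μ + 1.036σ.
Subtracting: σ = (1.28 − 0.0382)/(1.036 − (-1.405)) = 0.51.
Then μ = 0.0382 − (-1.405)·0.51 = 0.75.

μ = 0.75, σ = 0.51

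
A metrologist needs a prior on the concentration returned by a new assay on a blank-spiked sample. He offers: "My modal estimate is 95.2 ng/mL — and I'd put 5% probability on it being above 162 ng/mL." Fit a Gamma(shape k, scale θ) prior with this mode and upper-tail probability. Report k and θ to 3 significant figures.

k ≈ 10.9, θ ≈ 9.64

Gamma(k,θ) with k>1 has mode (k−1)θ, so θ = 95.2/(k−1).
Need P(X < 162) = 0.95 with θ tied to k this way. Start at k = 2, θ = 95.2: P(X<162) ≈ 0.507.
Too low — raise k to concentrate. Iterating converges to k ≈ 10.9.
Then θ = 95.2/(10.9−1) ≈ 9.64.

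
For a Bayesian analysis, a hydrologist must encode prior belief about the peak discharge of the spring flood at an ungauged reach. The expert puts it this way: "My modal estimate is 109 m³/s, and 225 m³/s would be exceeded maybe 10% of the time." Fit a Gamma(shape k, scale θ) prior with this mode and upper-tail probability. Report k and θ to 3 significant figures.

k ≈ 4.66, θ ≈ 29.8

Gamma(k,θ) with k>1 has mode (k−1)θ, so θ = 109/(k−1).
Need P(X < 225) = 0.9 with θ tied to k this way. Start at k = 2, θ = 109: P(X<225) ≈ 0.611.
Too low — raise k to concentrate. Iterating converges to k ≈ 4.66.
Then θ = 109/(4.66−1) ≈ 29.8.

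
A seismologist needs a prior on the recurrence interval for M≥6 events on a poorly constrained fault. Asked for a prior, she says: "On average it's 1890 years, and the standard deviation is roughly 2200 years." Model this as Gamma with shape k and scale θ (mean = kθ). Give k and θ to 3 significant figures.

For Gamma(k, scale θ): mean = kθ, variance = kθ², so CV = 1/√k.
CV = SD/mean = 2200/1890 = 1.164, hence k = 1/CV² = 0.738.
Then θ = mean/k = 1890/0.738 = 2560.

k ≈ 0.738, θ ≈ 2560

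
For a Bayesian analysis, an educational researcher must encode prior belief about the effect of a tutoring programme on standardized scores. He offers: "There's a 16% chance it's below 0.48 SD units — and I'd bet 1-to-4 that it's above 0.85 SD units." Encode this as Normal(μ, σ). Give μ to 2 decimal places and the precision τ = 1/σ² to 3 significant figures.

For Normal(μ,σ), the p-quantile is μ + z_p·σ. Here z_{0.16} = -0.9945, z_{0.8} = 0.8416.
So 0.48 = μ − 0.9945σ and 0.85 = μ + 0.8416σ.
Subtracting: σ = (0.85 − 0.48)/(0.8416 − (-0.9945)) = 0.20.
Then μ = 0.48 − (-0.9945)·0.20 = 0.68.
Precision τ = 1/σ² = 1/0.2015² = 24.6.

μ = 0.68, τ = 24.6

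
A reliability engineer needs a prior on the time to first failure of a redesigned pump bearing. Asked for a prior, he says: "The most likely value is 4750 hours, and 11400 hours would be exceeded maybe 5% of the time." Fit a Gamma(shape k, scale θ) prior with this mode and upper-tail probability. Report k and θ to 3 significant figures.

k ≈ 4.56, θ ≈ 1330

Gamma(k,θ) with k>1 has mode (k−1)θ, so θ = 4750/(k−1).
Need P(X < 11400) = 0.95 with θ tied to k this way. Start at k = 2, θ = 4750: P(X<11400) ≈ 0.692.
Too low — raise k to concentrate. Iterating converges to k ≈ 4.56.
Then θ = 4750/(4.56−1) ≈ 1330.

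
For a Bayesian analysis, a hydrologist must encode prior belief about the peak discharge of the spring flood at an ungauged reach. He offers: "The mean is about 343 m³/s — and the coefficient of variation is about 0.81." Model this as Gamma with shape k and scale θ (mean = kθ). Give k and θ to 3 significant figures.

k ≈ 1.52, θ ≈ 225

For Gamma(k, scale θ): mean = kθ, variance = kθ², so CV = 1/√k.
CV = 0.81, hence k = 1/CV² = 1.52.
Then θ = mean/k = 343/1.52 = 225.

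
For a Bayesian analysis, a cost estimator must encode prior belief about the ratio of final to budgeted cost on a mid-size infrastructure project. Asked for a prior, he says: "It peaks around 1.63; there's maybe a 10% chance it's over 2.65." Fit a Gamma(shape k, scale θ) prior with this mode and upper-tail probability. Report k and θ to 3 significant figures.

Gamma(k,θ) with k>1 has mode (k−1)θ, so θ = 1.63/(k−1).
Need P(X < 2.65) = 0.9 with θ tied to k this way. Start at k = 2, θ = 1.63: P(X<2.65) ≈ 0.483.
Too low — raise k to concentrate. Iterating converges to k ≈ 8.97.
Then θ = 1.63/(8.97−1) ≈ 0.204.

k ≈ 8.97, θ ≈ 0.204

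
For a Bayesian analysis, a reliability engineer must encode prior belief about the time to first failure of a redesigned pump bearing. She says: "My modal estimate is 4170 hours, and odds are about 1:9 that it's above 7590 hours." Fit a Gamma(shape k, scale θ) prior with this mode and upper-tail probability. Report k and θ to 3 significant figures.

Gamma(k,θ) with k>1 has mode (k−1)θ, so θ = 4170/(k−1).
Need P(X < 7590) = 0.9 with θ tied to k this way. Start at k = 2, θ = 4170: P(X<7590) ≈ 0.543.
Too low — raise k to concentrate. Iterating converges to k ≈ 6.31.
Then θ = 4170/(6.31−1) ≈ 785.

k ≈ 6.31, θ ≈ 785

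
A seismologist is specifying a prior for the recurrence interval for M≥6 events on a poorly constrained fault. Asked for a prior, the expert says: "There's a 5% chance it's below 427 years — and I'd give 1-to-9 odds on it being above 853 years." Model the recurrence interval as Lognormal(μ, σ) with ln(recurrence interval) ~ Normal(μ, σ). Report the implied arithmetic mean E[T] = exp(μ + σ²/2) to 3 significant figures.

E[T] ≈ 648 years

If T ~ Lognormal(μ,σ) then ln T ~ Normal(μ,σ), so the p-quantile of ln T is μ + z_p·σ.
ln(427) = 6.057 and ln(853) = 6.749; z_{0.05} = -1.645, z_{0.9} = 1.282.
σ = (6.749 − 6.057)/(1.282 − (-1.645)) = 0.236.
μ = 6.057 − (-1.645)·0.236 = 6.446.
E[T] = exp(μ + σ²/2) = exp(6.446 + 0.0280) = 648 years.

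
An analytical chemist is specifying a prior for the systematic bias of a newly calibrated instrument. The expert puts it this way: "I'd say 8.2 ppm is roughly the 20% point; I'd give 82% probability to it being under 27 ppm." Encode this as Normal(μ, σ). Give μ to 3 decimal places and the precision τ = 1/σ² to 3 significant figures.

For Normal(μ,σ), the p-quantile is μ + z_p·σ. Here z_{0.2} = -0.8416, z_{0.82} = 0.9154.
So 8.2 = μ − 0.8416σ and 27 = μ + 0.9154σ.
Subtracting: σ = (27 − 8.2)/(0.9154 − (-0.8416)) = 10.700.
Then μ = 8.2 − (-0.8416)·10.700 = 17.205.
Precision τ = 1/σ² = 1/10.7² = 0.00873.

μ = 17.205, τ = 0.00873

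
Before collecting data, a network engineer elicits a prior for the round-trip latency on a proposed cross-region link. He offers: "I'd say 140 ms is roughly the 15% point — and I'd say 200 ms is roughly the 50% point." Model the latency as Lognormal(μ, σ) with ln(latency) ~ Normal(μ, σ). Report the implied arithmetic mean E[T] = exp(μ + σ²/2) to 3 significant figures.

E[T] ≈ 212 ms

If T ~ Lognormal(μ,σ) then ln T ~ Normal(μ,σ), so the p-quantile of ln T is μ + z_p·σ.
ln(140) = 4.942 and ln(200) = 5.298; z_{0.15} = -1.036, z_{0.5} = 0.
σ = (5.298 − 4.942)/(0 − (-1.036)) = 0.344.
μ = 4.942 − (-1.036)·0.344 = 5.298.
E[T] = exp(μ + σ²/2) = exp(5.298 + 0.0592) = 212 ms.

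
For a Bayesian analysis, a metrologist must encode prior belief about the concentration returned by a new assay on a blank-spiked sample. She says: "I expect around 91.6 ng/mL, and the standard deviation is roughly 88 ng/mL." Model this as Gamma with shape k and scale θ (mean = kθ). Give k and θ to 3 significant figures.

k ≈ 1.08, θ ≈ 84.5

For Gamma(k, scale θ): mean = kθ, variance = kθ², so CV = 1/√k.
CV = SD/mean = 88/91.6 = 0.9607, hence k = 1/CV² = 1.08.
Then θ = mean/k = 91.6/1.08 = 84.5.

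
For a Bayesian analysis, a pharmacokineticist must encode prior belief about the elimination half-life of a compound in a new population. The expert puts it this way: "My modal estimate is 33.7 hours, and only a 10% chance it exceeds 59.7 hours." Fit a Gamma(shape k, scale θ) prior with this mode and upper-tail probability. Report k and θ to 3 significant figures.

k ≈ 6.81, θ ≈ 5.8

Gamma(k,θ) with k>1 has mode (k−1)θ, so θ = 33.7/(k−1).
Need P(X < 59.7) = 0.9 with θ tied to k this way. Start at k = 2, θ = 33.7: P(X<59.7) ≈ 0.529.
Too low — raise k to concentrate. Iterating converges to k ≈ 6.81.
Then θ = 33.7/(6.81−1) ≈ 5.8.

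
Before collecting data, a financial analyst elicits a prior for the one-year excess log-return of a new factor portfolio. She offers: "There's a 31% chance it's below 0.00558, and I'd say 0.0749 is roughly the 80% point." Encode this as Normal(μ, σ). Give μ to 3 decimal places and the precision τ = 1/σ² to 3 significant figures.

μ = 0.031, τ = 372

The p-quantile of Normal(μ,σ) is μ + z_p·σ, with z_{0.31} = -0.4959 and z_{0.8} = 0.8416.
Eliminate σ: μ = (z₂·x₁ − z₁·x₂)/(z₂ − z₁) = (0.8416·0.00558 − (-0.4959)·0.0749)/1.337 = 0.031.
Then σ = (x₂ − x₁)/(z₂ − z₁) = (0.0749 − 0.00558)/1.337 = 0.052.
Precision τ = 1/σ² = 1/0.05183² = 372.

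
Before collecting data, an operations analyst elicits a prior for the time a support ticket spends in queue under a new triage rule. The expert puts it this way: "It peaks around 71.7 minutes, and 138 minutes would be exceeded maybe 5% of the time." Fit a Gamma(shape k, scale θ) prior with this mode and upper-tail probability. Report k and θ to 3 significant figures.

k ≈ 7.48, θ ≈ 11.1

Gamma(k,θ) with k>1 has mode (k−1)θ, so θ = 71.7/(k−1).
Need P(X < 138) = 0.95 with θ tied to k this way. Start at k = 2, θ = 71.7: P(X<138) ≈ 0.573.
Too low — raise k to concentrate. Iterating converges to k ≈ 7.48.
Then θ = 71.7/(7.48−1) ≈ 11.1.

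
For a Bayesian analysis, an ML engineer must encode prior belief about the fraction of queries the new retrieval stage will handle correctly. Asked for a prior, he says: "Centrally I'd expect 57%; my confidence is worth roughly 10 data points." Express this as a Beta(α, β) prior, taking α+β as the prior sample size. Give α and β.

α = 5.7, β = 4.3

Under the effective-sample-size interpretation, Beta(α, β) has prior mean α/(α+β) and prior sample size α+β.
So α+β = 10 and α/(α+β) = 0.57, giving α = 0.57·10 = 5.7 and β = 10 − 5.7 = 4.3.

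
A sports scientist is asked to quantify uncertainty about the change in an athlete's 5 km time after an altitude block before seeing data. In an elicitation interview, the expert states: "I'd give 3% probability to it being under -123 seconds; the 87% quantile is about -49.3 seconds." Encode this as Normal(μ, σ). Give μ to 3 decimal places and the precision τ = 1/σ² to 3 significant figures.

The p-quantile of Normal(μ,σ) is μ + z_p·σ, with z_{0.03} = -1.881 and z_{0.87} = 1.126.
Eliminate σ: μ = (z₂·x₁ − z₁·x₂)/(z₂ − z₁) = (1.126·-123 − (-1.881)·-49.3)/3.007 = -76.906.
Then σ = (x₂ − x₁)/(z₂ − z₁) = (-49.3 − -123)/3.007 = 24.508.
Precision τ = 1/σ² = 1/24.51² = 0.00166.

μ = -76.906, τ = 0.00166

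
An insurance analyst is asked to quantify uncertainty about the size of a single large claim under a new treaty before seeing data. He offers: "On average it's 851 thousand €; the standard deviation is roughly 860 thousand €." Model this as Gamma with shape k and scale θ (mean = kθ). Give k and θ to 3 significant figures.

k ≈ 0.979, θ ≈ 869

For Gamma(k, scale θ): mean = kθ, variance = kθ², so CV = 1/√k.
CV = SD/mean = 860/851 = 1.011, hence k = 1/CV² = 0.979.
Then θ = mean/k = 851/0.979 = 869.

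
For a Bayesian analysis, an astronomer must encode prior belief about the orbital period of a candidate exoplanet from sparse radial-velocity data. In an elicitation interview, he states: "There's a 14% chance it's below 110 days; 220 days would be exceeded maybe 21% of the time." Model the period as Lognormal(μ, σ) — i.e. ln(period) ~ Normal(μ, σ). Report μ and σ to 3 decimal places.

If T ~ Lognormal(μ,σ) then ln T ~ Normal(μ,σ), so the p-quantile of ln T is μ + z_p·σ.
ln(110) = 4.7 and ln(220) = 5.394; z_{0.14} = -1.08, z_{0.79} = 0.8064.
σ = (5.394 − 4.7)/(0.8064 − (-1.08)) = 0.367.
μ = 4.7 − (-1.08)·0.367 = 5.097.

μ ≈ 5.097, σ ≈ 0.367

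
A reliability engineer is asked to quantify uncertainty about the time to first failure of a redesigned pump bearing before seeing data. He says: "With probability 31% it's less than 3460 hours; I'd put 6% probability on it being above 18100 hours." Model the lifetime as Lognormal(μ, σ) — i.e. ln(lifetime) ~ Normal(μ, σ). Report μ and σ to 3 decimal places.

μ ≈ 8.549, σ ≈ 0.807

If T ~ Lognormal(μ,σ) then ln T ~ Normal(μ,σ), so the p-quantile of ln T is μ + z_p·σ.
ln(3460) = 8.149 and ln(18100) = 9.804; z_{0.31} = -0.4959, z_{0.94} = 1.555.
σ = (9.804 − 8.149)/(1.555 − (-0.4959)) = 0.807.
μ = 8.149 − (-0.4959)·0.807 = 8.549.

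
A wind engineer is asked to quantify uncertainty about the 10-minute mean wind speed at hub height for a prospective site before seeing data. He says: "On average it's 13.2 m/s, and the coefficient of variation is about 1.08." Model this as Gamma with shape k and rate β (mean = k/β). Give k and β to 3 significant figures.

k ≈ 0.857, β ≈ 0.0649

For Gamma(k, rate β): mean = k/β, variance = k/β², so CV = 1/√k.
CV = 1.08, hence k = 1/CV² = 0.857.
Then β = k/mean = 0.857/13.2 = 0.0649.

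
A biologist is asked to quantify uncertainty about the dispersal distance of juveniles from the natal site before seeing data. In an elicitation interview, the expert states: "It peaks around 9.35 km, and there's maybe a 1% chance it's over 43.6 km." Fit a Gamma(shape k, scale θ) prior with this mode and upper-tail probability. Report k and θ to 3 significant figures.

k ≈ 2.69, θ ≈ 5.54

Gamma(k,θ) with k>1 has mode (k−1)θ, so θ = 9.35/(k−1).
Need P(X < 43.6) = 0.99 with θ tied to k this way. Start at k = 2, θ = 9.35: P(X<43.6) ≈ 0.947.
Too low — raise k to concentrate. Iterating converges to k ≈ 2.69.
Then θ = 9.35/(2.69−1) ≈ 5.54.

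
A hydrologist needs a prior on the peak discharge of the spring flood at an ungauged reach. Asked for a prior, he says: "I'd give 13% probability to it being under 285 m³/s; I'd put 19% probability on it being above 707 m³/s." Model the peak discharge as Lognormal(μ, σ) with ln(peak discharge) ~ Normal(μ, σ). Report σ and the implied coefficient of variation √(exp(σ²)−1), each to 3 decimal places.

If T ~ Lognormal(μ,σ) then ln T ~ Normal(μ,σ), so the p-quantile of ln T is μ + z_p·σ.
ln(285) = 5.652 and ln(707) = 6.561; z_{0.13} = -1.126, z_{0.81} = 0.8779.
σ = (6.561 − 5.652)/(0.8779 − (-1.126)) = 0.453.
μ = 5.652 − (-1.126)·0.453 = 6.163.
CV = √(exp(σ²)−1) = √(exp(0.2055)−1) = 0.478.

σ ≈ 0.453, CV ≈ 0.478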